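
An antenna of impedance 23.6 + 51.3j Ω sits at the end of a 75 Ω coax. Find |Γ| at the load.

Γ = (Z_L − Z_0)/(Z_L + Z_0) = (-51.4 + j51.3)/(98.6 + j51.3)
|Γ| = 72.6/111

|Γ| ≈ 0.653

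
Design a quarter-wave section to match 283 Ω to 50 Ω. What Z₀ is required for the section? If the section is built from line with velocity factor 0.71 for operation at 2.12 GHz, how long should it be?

Z_qwt = √(Z_0·R_L) = √(50 × 283) = √14150
λ = 0.71·c/f = 0.1 m, so l = λ/4 = 0.0251 m

Z_qwt ≈ 119 Ω; length ≈ 2.51 cm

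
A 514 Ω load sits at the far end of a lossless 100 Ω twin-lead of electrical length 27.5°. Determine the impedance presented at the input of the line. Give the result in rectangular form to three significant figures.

Z_in ≈ 80.1 − j162 Ω

tan(βl) = tan(27.5°) = 0.521
Z_in = Z_0·(Z_L + jZ_0·tanβl)/(Z_0 + jZ_L·tanβl)
     = 100·(514 + j52.1)/(100 + j268)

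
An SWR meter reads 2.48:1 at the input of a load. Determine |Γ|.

|Γ| ≈ 0.425

|Γ| = (S − 1)/(S + 1) = (2.48 − 1)/(2.48 + 1) = 1.48/3.48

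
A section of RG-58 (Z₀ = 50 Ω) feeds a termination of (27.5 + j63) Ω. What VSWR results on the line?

Γ = (Z_L − Z_0)/(Z_L + Z_0) = (-22.5 + j63)/(77.5 + j63)
|Γ| = 66.9/99.9 = 0.67
VSWR = (1 + |Γ|)/(1 − |Γ|) = 1.67/0.33

VSWR ≈ 5.06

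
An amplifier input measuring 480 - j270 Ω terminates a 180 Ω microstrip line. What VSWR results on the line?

VSWR ≈ 3.61

Γ = (Z_L − Z_0)/(Z_L + Z_0) = (300 − j270)/(660 − j270)
|Γ| = 404/713 = 0.566
VSWR = (1 + |Γ|)/(1 − |Γ|) = 1.57/0.434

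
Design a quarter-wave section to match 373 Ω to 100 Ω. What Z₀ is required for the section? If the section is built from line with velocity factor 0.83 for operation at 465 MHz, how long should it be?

Z_qwt ≈ 193 Ω; length ≈ 13.4 cm

Z_qwt = √(Z_0·R_L) = √(100 × 373) = √37300
λ = 0.83·c/f = 0.535 m, so l = λ/4 = 0.134 m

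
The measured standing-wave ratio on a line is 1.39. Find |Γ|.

|Γ| ≈ 0.163

|Γ| = (S − 1)/(S + 1) = (1.39 − 1)/(1.39 + 1) = 0.39/2.39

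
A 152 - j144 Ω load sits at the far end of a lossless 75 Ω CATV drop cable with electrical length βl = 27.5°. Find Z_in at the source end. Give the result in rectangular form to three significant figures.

Z_in ≈ 37.8 − j72.4 Ω

tan(βl) = tan(27.5°) = 0.521
Z_in = Z_0·(Z_L + jZ_0·tanβl)/(Z_0 + jZ_L·tanβl)
     = 75·(152 − j105)/(150 + j79.1)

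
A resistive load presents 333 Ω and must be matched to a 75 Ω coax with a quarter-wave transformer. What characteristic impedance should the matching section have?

Z_qwt ≈ 158 Ω

Z_qwt = √(Z_0·R_L) = √(75 × 333) = √24980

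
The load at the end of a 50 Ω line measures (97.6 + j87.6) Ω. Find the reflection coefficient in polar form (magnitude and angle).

Γ = (Z_L − Z_0)/(Z_L + Z_0) = (47.6 + j87.6)/(147.6 + j87.6)
|Γ| = 99.7/172 = 0.581

Γ ≈ 0.581 ∠ 30.8°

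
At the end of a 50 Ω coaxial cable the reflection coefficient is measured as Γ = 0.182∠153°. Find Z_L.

Z_L = Z_0·(1 + Γ)/(1 − Γ) = 50·(0.838 + j0.0826)/(1.16 − j0.0826)

Z_L ≈ 35.6 + j6.09 Ω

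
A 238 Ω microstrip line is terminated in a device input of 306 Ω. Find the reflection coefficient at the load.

Γ = (Z_L − Z_0)/(Z_L + Z_0) = (306 − 238)/(306 + 238) = 68/544

Γ = 0.125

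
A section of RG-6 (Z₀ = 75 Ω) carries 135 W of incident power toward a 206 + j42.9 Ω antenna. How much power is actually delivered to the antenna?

|Γ| = |(131 + j42.9)/(281 + j42.9)| = 0.485
|Γ|² = 0.235
P_refl = |Γ|²·P_inc = 31.7 W, P_del = (1 − |Γ|²)·P_inc = 103 W

P_delivered ≈ 103 W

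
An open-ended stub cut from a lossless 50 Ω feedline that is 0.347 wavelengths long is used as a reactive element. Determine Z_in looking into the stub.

Z_in ≈ +j34.9 Ω

βl = 2π × 0.347 = 125°
tan(βl) = -1.43
For an open-ended stub, Z_in = −jZ_0·cot(βl) = −jZ_0/tan(βl)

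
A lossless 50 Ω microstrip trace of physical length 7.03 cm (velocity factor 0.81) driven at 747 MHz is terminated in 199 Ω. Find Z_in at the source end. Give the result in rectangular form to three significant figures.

λ = v/f = 0.81·c / 747 MHz = 0.325 m
βl = 2π·l/λ = 2π × 0.216 = 77.8°
tan(βl) = tan(77.8°) = 4.62
Z_in = Z_0·(Z_L + jZ_0·tanβl)/(Z_0 + jZ_L·tanβl)
     = 50·(199 + j231)/(50 + j920)

Z_in ≈ 13.1 − j10.1 Ω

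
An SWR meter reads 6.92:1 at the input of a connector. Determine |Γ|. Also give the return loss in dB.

|Γ| ≈ 0.747; return loss ≈ 2.53 dB

|Γ| = (S − 1)/(S + 1) = (6.92 − 1)/(6.92 + 1) = 5.92/7.92
RL = −20·log₁₀|Γ| = −20·log₁₀(0.747)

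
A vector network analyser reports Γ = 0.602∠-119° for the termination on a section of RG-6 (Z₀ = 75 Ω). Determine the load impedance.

Z_L = Z_0·(1 + Γ)/(1 − Γ) = 75·(0.708 − j0.527)/(1.29 + j0.527)

Z_L ≈ 24.6 − j40.6 Ω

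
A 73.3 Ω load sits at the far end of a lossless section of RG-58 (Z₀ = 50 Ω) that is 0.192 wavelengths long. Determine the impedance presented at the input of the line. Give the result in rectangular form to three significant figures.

Z_in ≈ 36.6 − j9.55 Ω

βl = 2π × 0.192 = 69.1°
tan(βl) = tan(69.1°) = 2.62
Z_in = Z_0·(Z_L + jZ_0·tanβl)/(Z_0 + jZ_L·tanβl)
     = 50·(73.3 + j131)/(50 + j192)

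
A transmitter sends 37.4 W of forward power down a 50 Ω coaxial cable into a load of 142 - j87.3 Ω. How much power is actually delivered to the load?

|Γ| = |(92 − j87.3)/(192 − j87.3)| = 0.601
|Γ|² = 0.362
P_refl = |Γ|²·P_inc = 13.5 W, P_del = (1 − |Γ|²)·P_inc = 23.9 W

P_delivered ≈ 23.9 W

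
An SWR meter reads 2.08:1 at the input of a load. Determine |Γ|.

|Γ| = (S − 1)/(S + 1) = (2.08 − 1)/(2.08 + 1) = 1.08/3.08

|Γ| ≈ 0.351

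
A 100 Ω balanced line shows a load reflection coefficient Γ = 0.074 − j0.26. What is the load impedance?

Z_L = Z_0·(1 + Γ)/(1 − Γ) = 100·(1.07 − j0.26)/(0.926 + j0.26)

Z_L ≈ 100 − j56.2 Ω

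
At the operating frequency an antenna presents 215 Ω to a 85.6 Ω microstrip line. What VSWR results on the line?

For a purely resistive load, VSWR = R_L/Z_0 or Z_0/R_L (whichever > 1) = 215/85.6

VSWR ≈ 2.51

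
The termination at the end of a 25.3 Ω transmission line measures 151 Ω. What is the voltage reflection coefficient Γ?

Γ = (Z_L − Z_0)/(Z_L + Z_0) = (151 − 25.3)/(151 + 25.3) = 125.7/176.3

Γ = 0.713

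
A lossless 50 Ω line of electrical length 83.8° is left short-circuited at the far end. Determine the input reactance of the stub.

X_in ≈ 460 Ω (inductive)

tan(βl) = 9.21
For a short-circuited stub, Z_in = jZ_0·tan(βl)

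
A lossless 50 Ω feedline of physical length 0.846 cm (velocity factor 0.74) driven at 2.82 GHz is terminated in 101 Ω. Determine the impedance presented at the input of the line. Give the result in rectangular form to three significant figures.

Z_in ≈ 45.8 − j34.1 Ω

λ = v/f = 0.74·c / 2.82 GHz = 0.0787 m
βl = 2π·l/λ = 2π × 0.107 = 38.7°
tan(βl) = tan(38.7°) = 0.801
Z_in = Z_0·(Z_L + jZ_0·tanβl)/(Z_0 + jZ_L·tanβl)
     = 50·(101 + j40)/(50 + j80.9)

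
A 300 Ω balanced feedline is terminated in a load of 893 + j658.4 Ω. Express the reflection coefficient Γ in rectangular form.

Γ ≈ 0.614 + j0.213

Γ = (Z_L − Z_0)/(Z_L + Z_0) = (593 + j658.4)/(1193 + j658.4)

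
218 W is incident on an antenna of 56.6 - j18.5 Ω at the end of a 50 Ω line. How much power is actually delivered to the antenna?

P_delivered ≈ 211 W

|Γ| = |(6.6 − j18.5)/(106.6 − j18.5)| = 0.182
|Γ|² = 0.033
P_refl = |Γ|²·P_inc = 7.19 W, P_del = (1 − |Γ|²)·P_inc = 211 W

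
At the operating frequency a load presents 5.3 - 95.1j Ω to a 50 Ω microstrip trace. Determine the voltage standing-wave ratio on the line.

Γ = (Z_L − Z_0)/(Z_L + Z_0) = (-44.7 − j95.1)/(55.3 − j95.1)
|Γ| = 105/110 = 0.955
VSWR = (1 + |Γ|)/(1 − |Γ|) = 1.96/0.0448

VSWR ≈ 43.6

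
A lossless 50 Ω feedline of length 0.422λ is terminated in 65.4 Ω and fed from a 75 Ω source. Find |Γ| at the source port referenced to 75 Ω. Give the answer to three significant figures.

βl = 2π × 0.422 = 152°
tan(βl) = -0.534
Z_in = Z_0·(Z_L + jZ_0·tanβl)/(Z_0 + jZ_L·tanβl) = 56.5 + j12.8 Ω
Γ_s = (Z_in − Z_s)/(Z_in + Z_s) = (-18.5 + j12.8)/(132 + j12.8), |Γ_s| = 0.17

|Γ| ≈ 0.17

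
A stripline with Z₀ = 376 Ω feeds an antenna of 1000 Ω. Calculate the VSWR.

VSWR ≈ 2.66

For a purely resistive load, VSWR = R_L/Z_0 or Z_0/R_L (whichever > 1) = 1000/376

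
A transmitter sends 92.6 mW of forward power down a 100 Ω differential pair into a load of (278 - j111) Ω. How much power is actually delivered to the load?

|Γ| = |(178 − j111)/(378 − j111)| = 0.532
|Γ|² = 0.284
P_refl = |Γ|²·P_inc = 26.3 mW, P_del = (1 − |Γ|²)·P_inc = 66.3 mW

P_delivered ≈ 66.3 mW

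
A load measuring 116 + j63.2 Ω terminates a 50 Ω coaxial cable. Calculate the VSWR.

VSWR ≈ 3.12

Γ = (Z_L − Z_0)/(Z_L + Z_0) = (66 + j63.2)/(166 + j63.2)
|Γ| = 91.4/178 = 0.514
VSWR = (1 + |Γ|)/(1 − |Γ|) = 1.51/0.486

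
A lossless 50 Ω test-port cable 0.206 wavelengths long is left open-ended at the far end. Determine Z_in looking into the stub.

Z_in ≈ −j14.2 Ω

βl = 2π × 0.206 = 74.2°
tan(βl) = 3.52
For an open-ended stub, Z_in = −jZ_0·cot(βl) = −jZ_0/tan(βl)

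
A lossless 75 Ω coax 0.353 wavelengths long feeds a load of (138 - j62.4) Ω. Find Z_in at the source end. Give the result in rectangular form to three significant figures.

βl = 2π × 0.353 = 127°
tan(βl) = tan(127°) = -1.32
Z_in = Z_0·(Z_L + jZ_0·tanβl)/(Z_0 + jZ_L·tanβl)
     = 75·(138 − j162)/(-7.57 − j183)

Z_in ≈ 63.9 + j59.3 Ω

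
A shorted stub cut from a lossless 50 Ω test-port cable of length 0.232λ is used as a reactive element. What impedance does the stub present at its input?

βl = 2π × 0.232 = 83.5°
tan(βl) = 8.8
For a shorted stub, Z_in = jZ_0·tan(βl)

Z_in ≈ +j440 Ω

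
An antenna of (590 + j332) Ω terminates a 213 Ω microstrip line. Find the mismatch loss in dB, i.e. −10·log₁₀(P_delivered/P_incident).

Γ = (377 + j332)/(803 + j332), |Γ| = 0.578
|Γ|² = 0.334, so P_del/P_inc = 1 − |Γ|² = 0.666
ML = −10·log₁₀(1 − |Γ|²)

mismatch loss ≈ 1.77 dB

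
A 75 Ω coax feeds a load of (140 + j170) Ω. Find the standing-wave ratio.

Γ = (Z_L − Z_0)/(Z_L + Z_0) = (65 + j170)/(215 + j170)
|Γ| = 182/274 = 0.664
VSWR = (1 + |Γ|)/(1 − |Γ|) = 1.66/0.336

VSWR ≈ 4.95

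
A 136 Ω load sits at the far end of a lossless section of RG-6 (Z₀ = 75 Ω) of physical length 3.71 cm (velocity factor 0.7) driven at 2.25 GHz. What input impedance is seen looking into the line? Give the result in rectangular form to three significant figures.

Z_in ≈ 74.5 + j45.2 Ω

λ = v/f = 0.7·c / 2.25 GHz = 0.0933 m
βl = 2π·l/λ = 2π × 0.398 = 143°
tan(βl) = tan(143°) = -0.751
Z_in = Z_0·(Z_L + jZ_0·tanβl)/(Z_0 + jZ_L·tanβl)
     = 75·(136 − j56.3)/(75 − j102)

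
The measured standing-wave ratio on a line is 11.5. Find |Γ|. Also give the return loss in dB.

|Γ| ≈ 0.84; return loss ≈ 1.51 dB

|Γ| = (S − 1)/(S + 1) = (11.5 − 1)/(11.5 + 1) = 10.5/12.5
RL = −20·log₁₀|Γ| = −20·log₁₀(0.84)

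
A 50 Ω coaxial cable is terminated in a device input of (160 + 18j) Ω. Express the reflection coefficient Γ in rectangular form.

Γ = (Z_L − Z_0)/(Z_L + Z_0) = (110 + j18)/(210 + j18)

Γ ≈ 0.527 + j0.0405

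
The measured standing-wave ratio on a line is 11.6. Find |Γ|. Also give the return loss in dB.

|Γ| ≈ 0.841; return loss ≈ 1.5 dB

|Γ| = (S − 1)/(S + 1) = (11.6 − 1)/(11.6 + 1) = 10.6/12.6
RL = −20·log₁₀|Γ| = −20·log₁₀(0.841)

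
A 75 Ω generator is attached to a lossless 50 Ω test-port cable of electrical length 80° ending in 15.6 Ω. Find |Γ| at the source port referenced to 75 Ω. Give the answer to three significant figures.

tan(βl) = 5.67
Z_in = Z_0·(Z_L + jZ_0·tanβl)/(Z_0 + jZ_L·tanβl) = 125 + j62 Ω
Γ_s = (Z_in − Z_s)/(Z_in + Z_s) = (50.2 + j62)/(200 + j62), |Γ_s| = 0.381

|Γ| ≈ 0.381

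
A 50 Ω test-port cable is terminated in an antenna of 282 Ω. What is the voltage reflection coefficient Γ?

Γ = 0.699

Γ = (Z_L − Z_0)/(Z_L + Z_0) = (282 − 50)/(282 + 50) = 232/332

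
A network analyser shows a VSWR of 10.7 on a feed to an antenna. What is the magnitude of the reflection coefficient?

|Γ| ≈ 0.829

|Γ| = (S − 1)/(S + 1) = (10.7 − 1)/(10.7 + 1) = 9.7/11.7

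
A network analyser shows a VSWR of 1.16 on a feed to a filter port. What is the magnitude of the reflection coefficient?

|Γ| = (S − 1)/(S + 1) = (1.16 − 1)/(1.16 + 1) = 0.16/2.16

|Γ| ≈ 0.0741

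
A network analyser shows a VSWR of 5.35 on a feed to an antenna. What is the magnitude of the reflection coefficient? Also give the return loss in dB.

|Γ| ≈ 0.685; return loss ≈ 3.29 dB

|Γ| = (S − 1)/(S + 1) = (5.35 − 1)/(5.35 + 1) = 4.35/6.35
RL = −20·log₁₀|Γ| = −20·log₁₀(0.685)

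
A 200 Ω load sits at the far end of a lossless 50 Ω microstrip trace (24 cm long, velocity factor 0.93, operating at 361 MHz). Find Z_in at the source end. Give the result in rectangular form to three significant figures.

Z_in ≈ 14.4 + j18.6 Ω

λ = v/f = 0.93·c / 361 MHz = 0.773 m
βl = 2π·l/λ = 2π × 0.311 = 112°
tan(βl) = tan(112°) = -2.5
Z_in = Z_0·(Z_L + jZ_0·tanβl)/(Z_0 + jZ_L·tanβl)
     = 50·(200 − j125)/(50 − j500)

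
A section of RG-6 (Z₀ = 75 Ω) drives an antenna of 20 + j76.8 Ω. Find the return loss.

RL ≈ 2.23 dB

Γ = (-55 + j76.8)/(95 + j76.8), |Γ| = 0.773
RL = −20·log₁₀|Γ| = −20·log₁₀(0.773)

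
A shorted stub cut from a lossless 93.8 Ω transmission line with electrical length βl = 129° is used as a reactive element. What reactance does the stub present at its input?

X_in ≈ -116 Ω (capacitive)

tan(βl) = -1.23
For a shorted stub, Z_in = jZ_0·tan(βl)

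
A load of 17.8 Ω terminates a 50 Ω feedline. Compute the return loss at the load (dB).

Γ = (17.8 − 50)/(17.8 + 50) = -0.475
RL = −20·log₁₀|Γ| = −20·log₁₀(0.475)

RL ≈ 6.47 dB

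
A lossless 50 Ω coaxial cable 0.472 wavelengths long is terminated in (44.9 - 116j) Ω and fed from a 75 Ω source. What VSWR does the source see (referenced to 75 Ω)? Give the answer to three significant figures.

βl = 2π × 0.472 = 170°
tan(βl) = -0.178
Z_in = Z_0·(Z_L + jZ_0·tanβl)/(Z_0 + jZ_L·tanβl) = 125 − j179 Ω
Γ_s = (Z_in − Z_s)/(Z_in + Z_s) = (49.9 − j179)/(200 − j179), |Γ_s| = 0.692
VSWR = (1 + |Γ_s|)/(1 − |Γ_s|)

VSWR ≈ 5.49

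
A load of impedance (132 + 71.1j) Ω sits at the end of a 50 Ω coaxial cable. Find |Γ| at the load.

|Γ| ≈ 0.555

Γ = (Z_L − Z_0)/(Z_L + Z_0) = (82 + j71.1)/(182 + j71.1)
|Γ| = 109/195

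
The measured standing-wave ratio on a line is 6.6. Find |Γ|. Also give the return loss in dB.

|Γ| ≈ 0.737; return loss ≈ 2.65 dB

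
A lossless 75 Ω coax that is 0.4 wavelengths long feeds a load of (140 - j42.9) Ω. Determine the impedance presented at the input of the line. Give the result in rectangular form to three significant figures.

Z_in ≈ 98.1 + j61 Ω

βl = 2π × 0.4 = 144°
tan(βl) = tan(144°) = -0.727
Z_in = Z_0·(Z_L + jZ_0·tanβl)/(Z_0 + jZ_L·tanβl)
     = 75·(140 − j97.4)/(43.8 − j102)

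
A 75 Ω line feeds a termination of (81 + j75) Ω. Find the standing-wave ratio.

Γ = (Z_L − Z_0)/(Z_L + Z_0) = (6 + j75)/(156 + j75)
|Γ| = 75.2/173 = 0.435
VSWR = (1 + |Γ|)/(1 − |Γ|) = 1.43/0.565

VSWR ≈ 2.54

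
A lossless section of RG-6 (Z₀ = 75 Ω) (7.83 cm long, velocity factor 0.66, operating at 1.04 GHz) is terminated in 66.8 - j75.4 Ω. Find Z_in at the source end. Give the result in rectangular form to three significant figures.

Z_in ≈ 207 − j19 Ω

λ = v/f = 0.66·c / 1.04 GHz = 0.19 m
βl = 2π·l/λ = 2π × 0.411 = 148°
tan(βl) = tan(148°) = -0.623
Z_in = Z_0·(Z_L + jZ_0·tanβl)/(Z_0 + jZ_L·tanβl)
     = 75·(66.8 − j122)/(28 − j41.6)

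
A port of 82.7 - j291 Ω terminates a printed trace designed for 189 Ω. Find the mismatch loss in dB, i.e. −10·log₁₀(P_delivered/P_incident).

mismatch loss ≈ 4.04 dB

Γ = (-106.3 − j291)/(271.7 − j291), |Γ| = 0.778
|Γ|² = 0.606, so P_del/P_inc = 1 − |Γ|² = 0.394
ML = −10·log₁₀(1 − |Γ|²)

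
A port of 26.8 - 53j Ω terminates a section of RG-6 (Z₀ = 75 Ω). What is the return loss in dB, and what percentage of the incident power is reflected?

RL ≈ 4.09 dB; 39% of incident power reflected

Γ = (-48.2 − j53)/(101.8 − j53), |Γ| = 0.624
RL = −20·log₁₀(0.624) = 4.09 dB
P_refl/P_inc = |Γ|² = 0.39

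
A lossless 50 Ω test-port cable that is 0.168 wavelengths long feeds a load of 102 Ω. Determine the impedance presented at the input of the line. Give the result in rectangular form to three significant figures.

Z_in ≈ 30.1 − j20 Ω

βl = 2π × 0.168 = 60.5°
tan(βl) = tan(60.5°) = 1.77
Z_in = Z_0·(Z_L + jZ_0·tanβl)/(Z_0 + jZ_L·tanβl)
     = 50·(102 + j88.3)/(50 + j180)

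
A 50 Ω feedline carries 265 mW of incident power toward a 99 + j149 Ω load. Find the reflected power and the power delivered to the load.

|Γ| = |(49 + j149)/(149 + j149)| = 0.744
|Γ|² = 0.554
P_refl = |Γ|²·P_inc = 147 mW, P_del = (1 − |Γ|²)·P_inc = 118 mW

P_reflected ≈ 147 mW; P_delivered ≈ 118 mW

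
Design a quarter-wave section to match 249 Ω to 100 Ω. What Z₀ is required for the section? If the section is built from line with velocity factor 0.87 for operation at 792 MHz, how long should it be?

Z_qwt ≈ 158 Ω; length ≈ 8.24 cm

Z_qwt = √(Z_0·R_L) = √(100 × 249) = √24900
λ = 0.87·c/f = 0.33 m, so l = λ/4 = 0.0824 m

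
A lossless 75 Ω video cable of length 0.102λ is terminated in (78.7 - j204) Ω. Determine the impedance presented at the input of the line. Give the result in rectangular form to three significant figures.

Z_in ≈ 12.5 − j52.1 Ω

βl = 2π × 0.102 = 36.7°
tan(βl) = tan(36.7°) = 0.746
Z_in = Z_0·(Z_L + jZ_0·tanβl)/(Z_0 + jZ_L·tanβl)
     = 75·(78.7 − j148)/(227 + j58.7)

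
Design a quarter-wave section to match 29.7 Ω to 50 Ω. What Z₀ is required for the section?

Z_qwt ≈ 38.5 Ω

Z_qwt = √(Z_0·R_L) = √(50 × 29.7) = √1485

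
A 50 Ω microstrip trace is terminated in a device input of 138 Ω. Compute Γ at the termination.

Γ = (Z_L − Z_0)/(Z_L + Z_0) = (138 − 50)/(138 + 50) = 88/188

Γ = 0.468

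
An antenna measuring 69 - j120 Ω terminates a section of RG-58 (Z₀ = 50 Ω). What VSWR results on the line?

Γ = (Z_L − Z_0)/(Z_L + Z_0) = (19 − j120)/(119 − j120)
|Γ| = 121/169 = 0.719
VSWR = (1 + |Γ|)/(1 − |Γ|) = 1.72/0.281

VSWR ≈ 6.12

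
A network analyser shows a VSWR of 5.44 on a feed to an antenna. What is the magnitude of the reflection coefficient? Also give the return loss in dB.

|Γ| = (S − 1)/(S + 1) = (5.44 − 1)/(5.44 + 1) = 4.44/6.44
RL = −20·log₁₀|Γ| = −20·log₁₀(0.689)

|Γ| ≈ 0.689; return loss ≈ 3.23 dB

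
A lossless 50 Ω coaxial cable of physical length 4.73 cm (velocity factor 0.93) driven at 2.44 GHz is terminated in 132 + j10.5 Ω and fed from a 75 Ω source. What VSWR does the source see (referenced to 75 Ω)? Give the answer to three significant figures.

VSWR ≈ 2.5

λ = v/f = 0.93·c / 2.44 GHz = 0.114 m
βl = 2π·l/λ = 2π × 0.414 = 149°
tan(βl) = -0.603
Z_in = Z_0·(Z_L + jZ_0·tanβl)/(Z_0 + jZ_L·tanβl) = 47.3 + j49.4 Ω
Γ_s = (Z_in − Z_s)/(Z_in + Z_s) = (-27.7 + j49.4)/(122 + j49.4), |Γ_s| = 0.429
VSWR = (1 + |Γ_s|)/(1 − |Γ_s|)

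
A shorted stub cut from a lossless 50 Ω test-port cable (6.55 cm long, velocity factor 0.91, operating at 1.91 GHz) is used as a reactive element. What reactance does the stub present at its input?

X_in ≈ -13.4 Ω (capacitive)

λ = v/f = 0.91·c / 1.91 GHz = 0.143 m
βl = 2π·l/λ = 2π × 0.458 = 165°
tan(βl) = -0.268
For a shorted stub, Z_in = jZ_0·tan(βl)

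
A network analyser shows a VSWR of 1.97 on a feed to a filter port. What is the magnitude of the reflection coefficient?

|Γ| ≈ 0.327

|Γ| = (S − 1)/(S + 1) = (1.97 − 1)/(1.97 + 1) = 0.97/2.97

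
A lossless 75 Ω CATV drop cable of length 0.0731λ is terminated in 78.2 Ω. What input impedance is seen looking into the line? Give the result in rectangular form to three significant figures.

Z_in ≈ 76.9 − j2.55 Ω

βl = 2π × 0.0731 = 26.3°
tan(βl) = tan(26.3°) = 0.495
Z_in = Z_0·(Z_L + jZ_0·tanβl)/(Z_0 + jZ_L·tanβl)
     = 75·(78.2 + j37.1)/(75 + j38.7)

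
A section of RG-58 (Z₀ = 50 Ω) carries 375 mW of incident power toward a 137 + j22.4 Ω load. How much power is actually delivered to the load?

|Γ| = |(87 + j22.4)/(187 + j22.4)| = 0.477
|Γ|² = 0.228
P_refl = |Γ|²·P_inc = 85.3 mW, P_del = (1 − |Γ|²)·P_inc = 290 mW

P_delivered ≈ 290 mW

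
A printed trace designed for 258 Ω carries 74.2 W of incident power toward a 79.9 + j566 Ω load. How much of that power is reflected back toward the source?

P_reflected ≈ 60.1 W

|Γ| = |(-178.1 + j566)/(337.9 + j566)| = 0.9
|Γ|² = 0.81
P_refl = |Γ|²·P_inc = 60.1 W, P_del = (1 − |Γ|²)·P_inc = 14.1 W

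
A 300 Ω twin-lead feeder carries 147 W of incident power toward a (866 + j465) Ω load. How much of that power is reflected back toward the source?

|Γ| = |(566 + j465)/(1166 + j465)| = 0.584
|Γ|² = 0.341
P_refl = |Γ|²·P_inc = 50.1 W, P_del = (1 − |Γ|²)·P_inc = 96.9 W

P_reflected ≈ 50.1 W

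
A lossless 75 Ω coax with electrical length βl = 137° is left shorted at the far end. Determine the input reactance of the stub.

tan(βl) = -0.933
For a shorted stub, Z_in = jZ_0·tan(βl)

X_in ≈ -69.9 Ω (capacitive)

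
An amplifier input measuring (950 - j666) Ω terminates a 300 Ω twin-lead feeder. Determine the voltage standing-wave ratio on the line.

VSWR ≈ 4.83

Γ = (Z_L − Z_0)/(Z_L + Z_0) = (650 − j666)/(1250 − j666)
|Γ| = 931/1420 = 0.657
VSWR = (1 + |Γ|)/(1 − |Γ|) = 1.66/0.343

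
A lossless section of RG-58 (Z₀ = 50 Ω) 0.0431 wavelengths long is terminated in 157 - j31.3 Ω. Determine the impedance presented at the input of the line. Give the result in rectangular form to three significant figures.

βl = 2π × 0.0431 = 15.5°
tan(βl) = tan(15.5°) = 0.278
Z_in = Z_0·(Z_L + jZ_0·tanβl)/(Z_0 + jZ_L·tanβl)
     = 50·(157 − j17.4)/(58.7 + j43.6)

Z_in ≈ 79.1 − j73.6 Ω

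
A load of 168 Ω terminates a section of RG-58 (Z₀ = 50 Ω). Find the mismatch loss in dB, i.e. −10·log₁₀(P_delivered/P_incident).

Γ = (168 − 50)/(168 + 50) = 0.541
|Γ|² = 0.293, so P_del/P_inc = 1 − |Γ|² = 0.707
ML = −10·log₁₀(1 − |Γ|²)

mismatch loss ≈ 1.51 dB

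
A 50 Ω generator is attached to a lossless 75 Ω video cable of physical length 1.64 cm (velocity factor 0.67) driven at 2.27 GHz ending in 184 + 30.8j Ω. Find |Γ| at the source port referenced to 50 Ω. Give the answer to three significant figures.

|Γ| ≈ 0.379

λ = v/f = 0.67·c / 2.27 GHz = 0.0885 m
βl = 2π·l/λ = 2π × 0.185 = 66.7°
tan(βl) = 2.32
Z_in = Z_0·(Z_L + jZ_0·tanβl)/(Z_0 + jZ_L·tanβl) = 36.3 − j32 Ω
Γ_s = (Z_in − Z_s)/(Z_in + Z_s) = (-13.7 − j32)/(86.3 − j32), |Γ_s| = 0.379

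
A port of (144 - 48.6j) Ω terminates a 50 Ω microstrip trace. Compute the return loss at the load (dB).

Γ = (94 − j48.6)/(194 − j48.6), |Γ| = 0.529
RL = −20·log₁₀|Γ| = −20·log₁₀(0.529)

RL ≈ 5.53 dB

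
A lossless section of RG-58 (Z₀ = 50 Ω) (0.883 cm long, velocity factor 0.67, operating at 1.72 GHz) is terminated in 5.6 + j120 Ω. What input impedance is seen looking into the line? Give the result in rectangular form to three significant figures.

λ = v/f = 0.67·c / 1.72 GHz = 0.117 m
βl = 2π·l/λ = 2π × 0.0756 = 27.2°
tan(βl) = tan(27.2°) = 0.514
Z_in = Z_0·(Z_L + jZ_0·tanβl)/(Z_0 + jZ_L·tanβl)
     = 50·(5.6 + j146)/(-11.7 + j2.88)

Z_in ≈ 122 − j594 Ω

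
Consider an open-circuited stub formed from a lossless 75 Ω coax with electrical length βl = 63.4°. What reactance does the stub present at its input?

X_in ≈ -37.6 Ω (capacitive)

tan(βl) = 2
For an open-circuited stub, Z_in = −jZ_0·cot(βl) = −jZ_0/tan(βl)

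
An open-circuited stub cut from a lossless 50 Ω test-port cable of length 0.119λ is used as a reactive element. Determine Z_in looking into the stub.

βl = 2π × 0.119 = 42.8°
tan(βl) = 0.927
For an open-circuited stub, Z_in = −jZ_0·cot(βl) = −jZ_0/tan(βl)

Z_in ≈ −j53.9 Ω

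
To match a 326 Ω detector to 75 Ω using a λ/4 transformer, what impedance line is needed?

Z_qwt = √(Z_0·R_L) = √(75 × 326) = √24450

Z_qwt ≈ 156 Ω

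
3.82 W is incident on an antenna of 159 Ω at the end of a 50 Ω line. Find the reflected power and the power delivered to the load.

P_reflected ≈ 1.04 W; P_delivered ≈ 2.78 W

Γ = (159 − 50)/(159 + 50) = 0.522
|Γ|² = 0.272
P_refl = |Γ|²·P_inc = 1.04 W, P_del = (1 − |Γ|²)·P_inc = 2.78 W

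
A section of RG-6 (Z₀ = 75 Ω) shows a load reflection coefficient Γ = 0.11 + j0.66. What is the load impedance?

Z_L = Z_0·(1 + Γ)/(1 − Γ) = 75·(1.11 + j0.66)/(0.89 − j0.66)

Z_L ≈ 33.7 + j80.6 Ω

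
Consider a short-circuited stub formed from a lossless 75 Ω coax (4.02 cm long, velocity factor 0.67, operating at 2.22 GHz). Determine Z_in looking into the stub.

Z_in ≈ −j27.5 Ω

λ = v/f = 0.67·c / 2.22 GHz = 0.0905 m
βl = 2π·l/λ = 2π × 0.444 = 160°
tan(βl) = -0.367
For a short-circuited stub, Z_in = jZ_0·tan(βl)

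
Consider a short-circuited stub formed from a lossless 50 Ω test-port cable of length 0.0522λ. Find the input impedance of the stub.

Z_in ≈ +j17 Ω

βl = 2π × 0.0522 = 18.8°
tan(βl) = 0.34
For a short-circuited stub, Z_in = jZ_0·tan(βl)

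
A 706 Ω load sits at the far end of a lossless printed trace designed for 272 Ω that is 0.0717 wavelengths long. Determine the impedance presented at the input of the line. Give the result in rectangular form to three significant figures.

Z_in ≈ 338 − j293 Ω

βl = 2π × 0.0717 = 25.8°
tan(βl) = tan(25.8°) = 0.484
Z_in = Z_0·(Z_L + jZ_0·tanβl)/(Z_0 + jZ_L·tanβl)
     = 272·(706 + j132)/(272 + j341)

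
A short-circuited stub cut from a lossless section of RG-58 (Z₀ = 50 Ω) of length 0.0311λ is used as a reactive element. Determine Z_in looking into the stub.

Z_in ≈ +j9.9 Ω

βl = 2π × 0.0311 = 11.2°
tan(βl) = 0.198
For a short-circuited stub, Z_in = jZ_0·tan(βl)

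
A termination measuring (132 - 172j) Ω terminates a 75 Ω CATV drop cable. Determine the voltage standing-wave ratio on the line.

Γ = (Z_L − Z_0)/(Z_L + Z_0) = (57 − j172)/(207 − j172)
|Γ| = 181/269 = 0.673
VSWR = (1 + |Γ|)/(1 − |Γ|) = 1.67/0.327

VSWR ≈ 5.12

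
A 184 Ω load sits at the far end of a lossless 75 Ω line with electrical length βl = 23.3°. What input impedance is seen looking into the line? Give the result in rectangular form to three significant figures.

Z_in ≈ 103 − j76.6 Ω

tan(βl) = tan(23.3°) = 0.431
Z_in = Z_0·(Z_L + jZ_0·tanβl)/(Z_0 + jZ_L·tanβl)
     = 75·(184 + j32.3)/(75 + j79.2)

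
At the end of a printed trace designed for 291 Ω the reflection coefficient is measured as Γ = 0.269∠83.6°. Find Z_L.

Z_L ≈ 267 + j154 Ω

Z_L = Z_0·(1 + Γ)/(1 − Γ) = 291·(1.03 + j0.267)/(0.97 − j0.267)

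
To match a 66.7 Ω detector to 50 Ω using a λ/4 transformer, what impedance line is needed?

Z_qwt ≈ 57.7 Ω

Z_qwt = √(Z_0·R_L) = √(50 × 66.7) = √3335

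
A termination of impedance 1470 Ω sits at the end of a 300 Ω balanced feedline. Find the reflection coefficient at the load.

Γ = (Z_L − Z_0)/(Z_L + Z_0) = (1470 − 300)/(1470 + 300) = 1170/1770

Γ = 0.661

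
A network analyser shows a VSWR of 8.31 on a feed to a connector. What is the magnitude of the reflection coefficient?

|Γ| ≈ 0.785

|Γ| = (S − 1)/(S + 1) = (8.31 − 1)/(8.31 + 1) = 7.31/9.31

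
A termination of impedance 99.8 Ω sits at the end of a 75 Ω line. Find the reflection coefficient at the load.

Γ = 0.142

Γ = (Z_L − Z_0)/(Z_L + Z_0) = (99.8 − 75)/(99.8 + 75) = 24.8/174.8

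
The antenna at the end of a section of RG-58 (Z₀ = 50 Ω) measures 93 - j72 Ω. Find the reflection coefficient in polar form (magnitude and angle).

Γ = (Z_L − Z_0)/(Z_L + Z_0) = (43 − j72)/(143 − j72)
|Γ| = 83.9/160 = 0.524

Γ ≈ 0.524 ∠ -32.4°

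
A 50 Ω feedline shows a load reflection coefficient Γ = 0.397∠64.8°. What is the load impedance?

Z_L = Z_0·(1 + Γ)/(1 − Γ) = 50·(1.17 + j0.359)/(0.831 − j0.359)

Z_L ≈ 51.4 + j43.8 Ω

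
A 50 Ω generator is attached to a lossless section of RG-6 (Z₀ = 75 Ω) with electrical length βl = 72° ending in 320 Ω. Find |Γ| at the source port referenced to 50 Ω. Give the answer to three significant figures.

tan(βl) = 3.08
Z_in = Z_0·(Z_L + jZ_0·tanβl)/(Z_0 + jZ_L·tanβl) = 19.3 − j22.9 Ω
Γ_s = (Z_in − Z_s)/(Z_in + Z_s) = (-30.7 − j22.9)/(69.3 − j22.9), |Γ_s| = 0.524

|Γ| ≈ 0.524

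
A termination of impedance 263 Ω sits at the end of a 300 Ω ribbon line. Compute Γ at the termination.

Γ = -0.0657

Γ = (Z_L − Z_0)/(Z_L + Z_0) = (263 − 300)/(263 + 300) = -37/563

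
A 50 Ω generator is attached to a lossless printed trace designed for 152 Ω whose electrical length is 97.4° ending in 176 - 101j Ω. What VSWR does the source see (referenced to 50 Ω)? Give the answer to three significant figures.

VSWR ≈ 3.25

tan(βl) = -7.7
Z_in = Z_0·(Z_L + jZ_0·tanβl)/(Z_0 + jZ_L·tanβl) = 110 + j70.5 Ω
Γ_s = (Z_in − Z_s)/(Z_in + Z_s) = (60 + j70.5)/(160 + j70.5), |Γ_s| = 0.53
VSWR = (1 + |Γ_s|)/(1 − |Γ_s|)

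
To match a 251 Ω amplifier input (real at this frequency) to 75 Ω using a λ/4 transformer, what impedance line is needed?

Z_qwt = √(Z_0·R_L) = √(75 × 251) = √18820

Z_qwt ≈ 137 Ω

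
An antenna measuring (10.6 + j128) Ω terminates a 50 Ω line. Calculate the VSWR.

Γ = (Z_L − Z_0)/(Z_L + Z_0) = (-39.4 + j128)/(60.6 + j128)
|Γ| = 134/142 = 0.946
VSWR = (1 + |Γ|)/(1 − |Γ|) = 1.95/0.0543

VSWR ≈ 35.8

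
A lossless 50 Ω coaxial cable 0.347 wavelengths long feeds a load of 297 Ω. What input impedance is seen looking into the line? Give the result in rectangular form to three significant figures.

Z_in ≈ 12.3 + j33.5 Ω

βl = 2π × 0.347 = 125°
tan(βl) = tan(125°) = -1.43
Z_in = Z_0·(Z_L + jZ_0·tanβl)/(Z_0 + jZ_L·tanβl)
     = 50·(297 − j71.6)/(50 − j425)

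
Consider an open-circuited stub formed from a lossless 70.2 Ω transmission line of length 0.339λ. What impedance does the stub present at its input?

βl = 2π × 0.339 = 122°
tan(βl) = -1.6
For an open-circuited stub, Z_in = −jZ_0·cot(βl) = −jZ_0/tan(βl)

Z_in ≈ +j43.9 Ω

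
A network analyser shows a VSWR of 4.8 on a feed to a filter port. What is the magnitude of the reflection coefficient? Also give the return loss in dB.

|Γ| ≈ 0.655; return loss ≈ 3.67 dB

|Γ| = (S − 1)/(S + 1) = (4.8 − 1)/(4.8 + 1) = 3.8/5.8
RL = −20·log₁₀|Γ| = −20·log₁₀(0.655)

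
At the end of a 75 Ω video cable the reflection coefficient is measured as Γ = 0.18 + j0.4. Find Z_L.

Z_L ≈ 72.8 + j72.1 Ω

Z_L = Z_0·(1 + Γ)/(1 − Γ) = 75·(1.18 + j0.4)/(0.82 − j0.4)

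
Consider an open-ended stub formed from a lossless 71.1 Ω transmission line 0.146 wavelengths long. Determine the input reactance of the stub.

X_in ≈ -54.4 Ω (capacitive)

βl = 2π × 0.146 = 52.6°
tan(βl) = 1.31
For an open-ended stub, Z_in = −jZ_0·cot(βl) = −jZ_0/tan(βl)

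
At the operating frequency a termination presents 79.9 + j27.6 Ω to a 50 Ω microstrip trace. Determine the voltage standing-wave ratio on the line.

Γ = (Z_L − Z_0)/(Z_L + Z_0) = (29.9 + j27.6)/(129.9 + j27.6)
|Γ| = 40.7/133 = 0.306
VSWR = (1 + |Γ|)/(1 − |Γ|) = 1.31/0.694

VSWR ≈ 1.88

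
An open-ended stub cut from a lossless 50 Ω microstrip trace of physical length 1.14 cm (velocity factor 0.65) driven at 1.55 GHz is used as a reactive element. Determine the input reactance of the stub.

X_in ≈ -78.1 Ω (capacitive)

λ = v/f = 0.65·c / 1.55 GHz = 0.126 m
βl = 2π·l/λ = 2π × 0.0906 = 32.6°
tan(βl) = 0.64
For an open-ended stub, Z_in = −jZ_0·cot(βl) = −jZ_0/tan(βl)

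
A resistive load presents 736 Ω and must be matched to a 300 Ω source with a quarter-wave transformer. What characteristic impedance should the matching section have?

Z_qwt = √(Z_0·R_L) = √(300 × 736) = √220800

Z_qwt ≈ 470 Ω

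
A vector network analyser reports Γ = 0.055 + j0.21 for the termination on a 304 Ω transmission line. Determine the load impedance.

Z_L = Z_0·(1 + Γ)/(1 − Γ) = 304·(1.05 + j0.21)/(0.945 − j0.21)

Z_L ≈ 309 + j136 Ω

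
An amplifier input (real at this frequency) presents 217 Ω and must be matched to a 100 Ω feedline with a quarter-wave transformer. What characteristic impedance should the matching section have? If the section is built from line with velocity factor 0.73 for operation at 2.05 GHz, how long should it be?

Z_qwt ≈ 147 Ω; length ≈ 2.67 cm

Z_qwt = √(Z_0·R_L) = √(100 × 217) = √21700
λ = 0.73·c/f = 0.107 m, so l = λ/4 = 0.0267 m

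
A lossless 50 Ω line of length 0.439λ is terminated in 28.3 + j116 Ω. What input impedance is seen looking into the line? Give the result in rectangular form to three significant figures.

Z_in ≈ 8.66 + j50.5 Ω

βl = 2π × 0.439 = 158°
tan(βl) = tan(158°) = -0.403
Z_in = Z_0·(Z_L + jZ_0·tanβl)/(Z_0 + jZ_L·tanβl)
     = 50·(28.3 + j95.8)/(96.8 − j11.4)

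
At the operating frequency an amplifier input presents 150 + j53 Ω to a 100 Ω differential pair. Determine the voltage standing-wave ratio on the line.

VSWR ≈ 1.8

Γ = (Z_L − Z_0)/(Z_L + Z_0) = (50 + j53)/(250 + j53)
|Γ| = 72.9/256 = 0.285
VSWR = (1 + |Γ|)/(1 − |Γ|) = 1.29/0.715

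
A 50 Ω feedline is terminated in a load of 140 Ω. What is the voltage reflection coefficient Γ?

Γ = (Z_L − Z_0)/(Z_L + Z_0) = (140 − 50)/(140 + 50) = 90/190

Γ = 0.474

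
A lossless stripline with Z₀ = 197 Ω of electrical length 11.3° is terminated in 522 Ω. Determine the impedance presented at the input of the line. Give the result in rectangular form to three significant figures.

tan(βl) = tan(11.3°) = 0.2
Z_in = Z_0·(Z_L + jZ_0·tanβl)/(Z_0 + jZ_L·tanβl)
     = 197·(522 + j39.4)/(197 + j104)

Z_in ≈ 424 − j185 Ω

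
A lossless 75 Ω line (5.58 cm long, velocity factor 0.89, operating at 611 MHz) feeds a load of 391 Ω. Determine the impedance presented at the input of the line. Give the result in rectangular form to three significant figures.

Z_in ≈ 26.9 − j67.5 Ω

λ = v/f = 0.89·c / 611 MHz = 0.437 m
βl = 2π·l/λ = 2π × 0.128 = 46°
tan(βl) = tan(46°) = 1.03
Z_in = Z_0·(Z_L + jZ_0·tanβl)/(Z_0 + jZ_L·tanβl)
     = 75·(391 + j77.6)/(75 + j404)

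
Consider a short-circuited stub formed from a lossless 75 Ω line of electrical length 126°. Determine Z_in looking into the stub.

Z_in ≈ −j103 Ω

tan(βl) = -1.38
For a short-circuited stub, Z_in = jZ_0·tan(βl)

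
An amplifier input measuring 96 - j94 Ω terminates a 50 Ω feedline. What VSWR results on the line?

VSWR ≈ 4.03

Γ = (Z_L − Z_0)/(Z_L + Z_0) = (46 − j94)/(146 − j94)
|Γ| = 105/174 = 0.603
VSWR = (1 + |Γ|)/(1 − |Γ|) = 1.6/0.397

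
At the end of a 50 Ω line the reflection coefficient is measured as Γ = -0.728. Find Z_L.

Z_L ≈ 7.87 Ω

Z_L = Z_0·(1 + Γ)/(1 − Γ) = 50·(0.272)/(1.73)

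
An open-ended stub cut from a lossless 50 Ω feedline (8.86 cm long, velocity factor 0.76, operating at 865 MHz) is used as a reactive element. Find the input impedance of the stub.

Z_in ≈ +j30.1 Ω

λ = v/f = 0.76·c / 865 MHz = 0.264 m
βl = 2π·l/λ = 2π × 0.336 = 121°
tan(βl) = -1.66
For an open-ended stub, Z_in = −jZ_0·cot(βl) = −jZ_0/tan(βl)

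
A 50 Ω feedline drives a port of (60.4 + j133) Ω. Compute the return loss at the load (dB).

RL ≈ 2.25 dB

Γ = (10.4 + j133)/(110.4 + j133), |Γ| = 0.772
RL = −20·log₁₀|Γ| = −20·log₁₀(0.772)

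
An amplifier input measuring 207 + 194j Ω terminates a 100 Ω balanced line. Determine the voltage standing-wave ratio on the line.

VSWR ≈ 4.13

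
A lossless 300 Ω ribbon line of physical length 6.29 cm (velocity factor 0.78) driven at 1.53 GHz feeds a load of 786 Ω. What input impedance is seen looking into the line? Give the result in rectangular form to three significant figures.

λ = v/f = 0.78·c / 1.53 GHz = 0.153 m
βl = 2π·l/λ = 2π × 0.411 = 148°
tan(βl) = tan(148°) = -0.623
Z_in = Z_0·(Z_L + jZ_0·tanβl)/(Z_0 + jZ_L·tanβl)
     = 300·(786 − j187)/(300 − j490)

Z_in ≈ 298 + j299 Ω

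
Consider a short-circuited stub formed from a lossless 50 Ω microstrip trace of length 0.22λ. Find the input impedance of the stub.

βl = 2π × 0.22 = 79.2°
tan(βl) = 5.24
For a short-circuited stub, Z_in = jZ_0·tan(βl)

Z_in ≈ +j262 Ω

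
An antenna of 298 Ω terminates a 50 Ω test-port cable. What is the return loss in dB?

RL ≈ 2.94 dB

Γ = (298 − 50)/(298 + 50) = 0.713
RL = −20·log₁₀|Γ| = −20·log₁₀(0.713)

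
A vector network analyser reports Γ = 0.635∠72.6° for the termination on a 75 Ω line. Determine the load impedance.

Z_L ≈ 43.7 + j88.8 Ω

Z_L = Z_0·(1 + Γ)/(1 − Γ) = 75·(1.19 + j0.606)/(0.81 − j0.606)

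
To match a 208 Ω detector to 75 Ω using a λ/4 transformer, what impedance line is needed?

Z_qwt ≈ 125 Ω

Z_qwt = √(Z_0·R_L) = √(75 × 208) = √15600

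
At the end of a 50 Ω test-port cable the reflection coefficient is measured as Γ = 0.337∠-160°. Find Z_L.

Z_L = Z_0·(1 + Γ)/(1 − Γ) = 50·(0.683 − j0.115)/(1.32 + j0.115)

Z_L ≈ 25.4 − j6.6 Ω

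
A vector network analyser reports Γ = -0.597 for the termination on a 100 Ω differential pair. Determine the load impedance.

Z_L ≈ 25.2 Ω

Z_L = Z_0·(1 + Γ)/(1 − Γ) = 100·(0.403)/(1.6)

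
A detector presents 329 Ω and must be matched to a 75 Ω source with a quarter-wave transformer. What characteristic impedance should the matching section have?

Z_qwt ≈ 157 Ω

Z_qwt = √(Z_0·R_L) = √(75 × 329) = √24680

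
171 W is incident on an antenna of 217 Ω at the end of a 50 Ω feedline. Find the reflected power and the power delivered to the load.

Γ = (217 − 50)/(217 + 50) = 0.625
|Γ|² = 0.391
P_refl = |Γ|²·P_inc = 66.9 W, P_del = (1 − |Γ|²)·P_inc = 104 W

P_reflected ≈ 66.9 W; P_delivered ≈ 104 W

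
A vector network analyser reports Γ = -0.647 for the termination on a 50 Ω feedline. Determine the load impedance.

Z_L ≈ 10.7 Ω

Z_L = Z_0·(1 + Γ)/(1 − Γ) = 50·(0.353)/(1.65)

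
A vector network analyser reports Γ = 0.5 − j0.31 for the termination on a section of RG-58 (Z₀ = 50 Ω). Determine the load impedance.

Z_L = Z_0·(1 + Γ)/(1 − Γ) = 50·(1.5 − j0.31)/(0.5 + j0.31)

Z_L ≈ 94.5 − j89.6 Ω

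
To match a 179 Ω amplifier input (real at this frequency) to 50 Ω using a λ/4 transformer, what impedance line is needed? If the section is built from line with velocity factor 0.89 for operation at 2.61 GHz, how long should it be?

Z_qwt ≈ 94.6 Ω; length ≈ 2.56 cm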